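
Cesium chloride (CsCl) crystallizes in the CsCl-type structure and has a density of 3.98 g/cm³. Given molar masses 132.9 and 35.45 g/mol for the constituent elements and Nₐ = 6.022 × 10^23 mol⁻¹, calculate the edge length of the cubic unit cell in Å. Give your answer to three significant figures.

M(CsCl) = 168.35 g/mol; Z = 1 formula unit per cell.
a³ = Z·M/(N_A·ρ) = 1 × 168.35 / (6.022 × 10²³ × 3.98) = 7.024 × 10^-23 cm³, so a = 4.126 × 10^-8 cm = 4.13 Å.

4.13 Å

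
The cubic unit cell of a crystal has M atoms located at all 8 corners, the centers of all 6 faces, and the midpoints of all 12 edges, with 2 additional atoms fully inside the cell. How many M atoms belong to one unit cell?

9

Corner atoms are shared by 8 cells (1/8 each), face atoms by 2 (1/2 each), edge atoms by 4 (1/4 each), interior atoms are unshared.
Net atoms = 8 × 1/8 + 6 × 1/2 + 12 × 1/4 + 2 = 1 + 3 + 3 + 2 = 9.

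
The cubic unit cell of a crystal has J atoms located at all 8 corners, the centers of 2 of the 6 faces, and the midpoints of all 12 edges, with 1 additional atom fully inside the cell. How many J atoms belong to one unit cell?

6

Corner atoms are shared by 8 cells (1/8 each), face atoms by 2 (1/2 each), edge atoms by 4 (1/4 each), interior atoms are unshared.
Net atoms = 8 × 1/8 + 2 × 1/2 + 12 × 1/4 + 1 = 1 + 1 + 3 + 1 = 6.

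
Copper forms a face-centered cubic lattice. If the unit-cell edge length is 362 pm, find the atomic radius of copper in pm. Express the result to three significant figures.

In an FCC lattice, atoms touch along the face diagonal, so √2·a = 4r.
r = √2·a/4 = 1.4142 × 362 / 4 = 128 pm.

128 pm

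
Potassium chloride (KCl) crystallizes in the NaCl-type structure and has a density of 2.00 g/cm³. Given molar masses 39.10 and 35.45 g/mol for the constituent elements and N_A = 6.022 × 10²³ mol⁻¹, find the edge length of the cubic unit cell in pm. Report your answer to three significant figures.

M(KCl) = 74.55 g/mol; Z = 4 formula units per cell.
a³ = Z·M/(N_A·ρ) = 4 × 74.55 / (6.022 × 10²³ × 2.00) = 2.476 × 10^-22 cm³, so a = 6.279 × 10^-8 cm = 628 pm.

628 pm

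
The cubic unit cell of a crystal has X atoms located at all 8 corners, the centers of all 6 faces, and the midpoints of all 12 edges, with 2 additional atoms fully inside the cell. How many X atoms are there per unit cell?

Corner atoms are shared by 8 cells (1/8 each), face atoms by 2 (1/2 each), edge atoms by 4 (1/4 each), interior atoms are unshared.
Net atoms = 8 × 1/8 + 6 × 1/2 + 12 × 1/4 + 2 = 1 + 3 + 3 + 2 = 9.

9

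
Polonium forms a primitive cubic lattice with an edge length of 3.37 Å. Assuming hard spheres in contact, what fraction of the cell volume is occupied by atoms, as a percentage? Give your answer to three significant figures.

52.4%

In a simple cubic lattice atoms touch along the cell edge, so a = 2r, so r = 0.5000a = 1.685 Å.
Packing fraction = Z·(4/3)πr³ / a³ = 1 × (4/3)π × (1.685)³ / (3.37)³ = 0.5236 = 52.4%.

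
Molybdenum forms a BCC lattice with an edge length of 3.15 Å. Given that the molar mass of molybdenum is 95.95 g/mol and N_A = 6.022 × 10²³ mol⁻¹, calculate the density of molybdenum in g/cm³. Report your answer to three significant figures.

10.2 g/cm³

A BCC unit cell contains Z = 2 atoms.
Cell volume: a³ = (3.15 Å)³ = (3.150 × 10^-8 cm)³ = 3.126 × 10^-23 cm³.
ρ = Z·M/(N_A·a³) = 2 × 95.95 / (6.022 × 10²³ × 3.126 × 10^-23) = 10.20 g/cm³.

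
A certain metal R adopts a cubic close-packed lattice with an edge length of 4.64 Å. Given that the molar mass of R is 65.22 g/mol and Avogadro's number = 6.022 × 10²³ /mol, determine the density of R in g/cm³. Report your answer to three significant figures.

An FCC unit cell contains Z = 4 atoms.
Cell volume: a³ = (4.64 Å)³ = (4.640 × 10^-8 cm)³ = 9.990 × 10^-23 cm³.
ρ = Z·M/(N_A·a³) = 4 × 65.22 / (6.022 × 10²³ × 9.990 × 10^-23) = 4.337 g/cm³.

4.34 g/cm³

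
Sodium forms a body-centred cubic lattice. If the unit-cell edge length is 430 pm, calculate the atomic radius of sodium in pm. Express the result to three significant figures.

In a BCC lattice, atoms touch along the body diagonal, so √3·a = 4r.
r = √3·a/4 = 1.7321 × 430 / 4 = 186 pm.

186 pm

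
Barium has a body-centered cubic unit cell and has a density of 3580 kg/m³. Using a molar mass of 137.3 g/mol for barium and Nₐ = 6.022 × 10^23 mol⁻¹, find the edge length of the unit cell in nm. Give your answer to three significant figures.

0.503 nm

With Z = 2 atoms per BCC cell, a³ = Z·M/(N_A·ρ) = 2 × 137.3 / (6.022 × 10²³ × 3.580 g/cm³) = 1.274 × 10^-22 cm³.
a = (1.274 × 10^-22)^(1/3) = 5.031 × 10^-8 cm = 0.503 nm.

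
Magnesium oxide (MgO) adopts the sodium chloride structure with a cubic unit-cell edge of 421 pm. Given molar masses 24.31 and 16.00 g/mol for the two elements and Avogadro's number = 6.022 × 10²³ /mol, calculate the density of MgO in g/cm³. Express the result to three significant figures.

3.59 g/cm³

The sodium chloride structure contains Z = 4 formula units per cell; M(MgO) = 24.31 + 16.00 = 40.31 g/mol.
a³ = (4.210 × 10^-8 cm)³ = 7.462 × 10^-23 cm³.
ρ = 4 × 40.31 / (6.022 × 10²³ × 7.462 × 10^-23) = 3.588 g/cm³.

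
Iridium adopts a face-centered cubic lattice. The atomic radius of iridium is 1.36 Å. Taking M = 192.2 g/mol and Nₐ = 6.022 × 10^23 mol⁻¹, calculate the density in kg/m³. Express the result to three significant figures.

In an FCC lattice, atoms touch along the face diagonal, so √2·a = 4r, giving a = 3.847 Å = 3.847 × 10^-8 cm.
With Z = 4, ρ = Z·M/(N_A·a³) = 4 × 192.2 / (6.022 × 10²³ × 5.692 × 10^-23) = 22.43 g/cm³ = 22400 kg/m³.

22400 kg/m³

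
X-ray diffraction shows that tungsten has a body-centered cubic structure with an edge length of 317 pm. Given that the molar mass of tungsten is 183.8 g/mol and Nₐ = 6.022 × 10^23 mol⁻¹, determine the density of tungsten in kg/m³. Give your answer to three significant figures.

19200 kg/m³

A BCC unit cell contains Z = 2 atoms.
Cell volume: a³ = (317 pm)³ = (3.170 × 10^-8 cm)³ = 3.186 × 10^-23 cm³.
ρ = Z·M/(N_A·a³) = 2 × 183.8 / (6.022 × 10²³ × 3.186 × 10^-23) = 19.16 g/cm³ = 19200 kg/m³.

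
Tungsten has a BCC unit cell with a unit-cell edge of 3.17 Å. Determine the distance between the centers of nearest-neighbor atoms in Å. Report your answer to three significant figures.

In a BCC structure, atoms touch along the body diagonal, so √3·a = 4r; the nearest-neighbor distance equals 2r = 0.8660·a.
d = 0.8660 × 3.17 = 2.75 Å.

2.75 Å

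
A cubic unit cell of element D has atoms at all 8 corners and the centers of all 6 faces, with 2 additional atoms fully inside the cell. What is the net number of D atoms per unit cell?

6

Corner atoms are shared by 8 cells (1/8 each), face atoms by 2 (1/2 each), interior atoms are unshared.
Net atoms = 8 × 1/8 + 6 × 1/2 + 2 = 1 + 3 + 2 = 6.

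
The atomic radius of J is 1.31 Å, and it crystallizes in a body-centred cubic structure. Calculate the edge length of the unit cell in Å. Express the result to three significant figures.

3.03 Å

In a BCC lattice, atoms touch along the body diagonal, so √3·a = 4r.
a = 4r/√3 = 4 × 1.31 / 1.7321 = 3.03 Å.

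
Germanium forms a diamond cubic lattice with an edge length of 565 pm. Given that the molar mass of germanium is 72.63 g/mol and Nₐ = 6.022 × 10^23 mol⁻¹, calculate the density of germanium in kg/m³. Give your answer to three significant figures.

5350 kg/m³

A diamond cubic unit cell contains Z = 8 atoms.
Cell volume: a³ = (565 pm)³ = (5.650 × 10^-8 cm)³ = 1.804 × 10^-22 cm³.
ρ = Z·M/(N_A·a³) = 8 × 72.63 / (6.022 × 10²³ × 1.804 × 10^-22) = 5.350 g/cm³ = 5350 kg/m³.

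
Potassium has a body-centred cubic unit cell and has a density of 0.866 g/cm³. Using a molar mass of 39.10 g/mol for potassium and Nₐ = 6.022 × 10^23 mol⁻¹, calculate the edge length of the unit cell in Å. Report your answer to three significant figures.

5.31 Å

With Z = 2 atoms per BCC cell, a³ = Z·M/(N_A·ρ) = 2 × 39.10 / (6.022 × 10²³ × 0.8660 g/cm³) = 1.500 × 10^-22 cm³.
a = (1.500 × 10^-22)^(1/3) = 5.313 × 10^-8 cm = 5.31 Å.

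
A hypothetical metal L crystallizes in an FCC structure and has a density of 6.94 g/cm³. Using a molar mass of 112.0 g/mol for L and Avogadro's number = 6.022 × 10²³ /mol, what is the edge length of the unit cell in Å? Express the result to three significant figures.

With Z = 4 atoms per FCC cell, a³ = Z·M/(N_A·ρ) = 4 × 112.0 / (6.022 × 10²³ × 6.940 g/cm³) = 1.072 × 10^-22 cm³.
a = (1.072 × 10^-22)^(1/3) = 4.750 × 10^-8 cm = 4.75 Å.

4.75 Å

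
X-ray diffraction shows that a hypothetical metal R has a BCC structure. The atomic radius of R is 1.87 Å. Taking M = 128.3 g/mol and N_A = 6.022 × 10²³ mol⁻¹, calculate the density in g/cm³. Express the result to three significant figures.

5.29 g/cm³

In a BCC lattice, atoms touch along the body diagonal, so √3·a = 4r, giving a = 4.319 Å = 4.319 × 10^-8 cm.
With Z = 2, ρ = Z·M/(N_A·a³) = 2 × 128.3 / (6.022 × 10²³ × 8.054 × 10^-23) = 5.290 g/cm³.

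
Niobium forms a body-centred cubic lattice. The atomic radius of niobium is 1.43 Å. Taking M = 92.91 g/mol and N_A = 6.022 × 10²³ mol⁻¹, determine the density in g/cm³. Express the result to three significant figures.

8.57 g/cm³

In a BCC lattice, atoms touch along the body diagonal, so √3·a = 4r, giving a = 3.302 Å = 3.302 × 10^-8 cm.
With Z = 2, ρ = Z·M/(N_A·a³) = 2 × 92.91 / (6.022 × 10²³ × 3.602 × 10^-23) = 8.567 g/cm³.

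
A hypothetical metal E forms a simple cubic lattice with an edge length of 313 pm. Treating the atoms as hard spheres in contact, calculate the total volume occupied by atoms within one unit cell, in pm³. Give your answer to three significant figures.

1.61 × 10^7 pm³

In a simple cubic lattice atoms touch along the cell edge, so a = 2r, so r = 0.5000a = 156.5 pm.
V_atoms = Z × (4/3)πr³ = 1 × (4/3)π × (156.5)³ = 1.61 × 10^7 pm³.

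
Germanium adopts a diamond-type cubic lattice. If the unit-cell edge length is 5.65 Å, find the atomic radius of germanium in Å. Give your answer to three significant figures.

In a diamond cubic lattice, nearest neighbors lie along the body diagonal with √3·a = 8r.
r = √3·a/8 = 1.7321 × 5.65 / 8 = 1.22 Å.

1.22 Å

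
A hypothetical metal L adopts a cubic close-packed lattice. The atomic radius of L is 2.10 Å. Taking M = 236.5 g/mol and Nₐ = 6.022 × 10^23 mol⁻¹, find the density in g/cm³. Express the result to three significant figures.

In an FCC lattice, atoms touch along the face diagonal, so √2·a = 4r, giving a = 5.940 Å = 5.940 × 10^-8 cm.
With Z = 4, ρ = Z·M/(N_A·a³) = 4 × 236.5 / (6.022 × 10²³ × 2.096 × 10^-22) = 7.496 g/cm³.

7.50 g/cm³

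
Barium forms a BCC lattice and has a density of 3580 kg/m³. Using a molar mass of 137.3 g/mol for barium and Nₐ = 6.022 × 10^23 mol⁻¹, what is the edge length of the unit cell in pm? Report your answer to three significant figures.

With Z = 2 atoms per BCC cell, a³ = Z·M/(N_A·ρ) = 2 × 137.3 / (6.022 × 10²³ × 3.580 g/cm³) = 1.274 × 10^-22 cm³.
a = (1.274 × 10^-22)^(1/3) = 5.031 × 10^-8 cm = 503 pm.

503 pm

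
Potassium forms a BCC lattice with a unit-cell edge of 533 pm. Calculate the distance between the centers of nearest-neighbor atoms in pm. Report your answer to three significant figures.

462 pm

In a BCC structure, atoms touch along the body diagonal, so √3·a = 4r; the nearest-neighbor distance equals 2r = 0.8660·a.
d = 0.8660 × 533 = 462 pm.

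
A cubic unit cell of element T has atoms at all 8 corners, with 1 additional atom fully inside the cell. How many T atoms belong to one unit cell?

2

Corner atoms are shared by 8 cells (1/8 each), interior atoms are unshared.
Net atoms = 8 × 1/8 + 1 = 1 + 1 = 2.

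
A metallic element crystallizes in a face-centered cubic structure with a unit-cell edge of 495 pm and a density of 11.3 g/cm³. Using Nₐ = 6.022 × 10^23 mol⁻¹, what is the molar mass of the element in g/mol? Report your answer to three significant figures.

An FCC cell has Z = 4 atoms; a = 4.950 × 10^-8 cm.
M = ρ·N_A·a³/Z = 11.3 × 6.022 × 10²³ × 1.213 × 10^-22 / 4 = 206 g/mol.

206 g/mol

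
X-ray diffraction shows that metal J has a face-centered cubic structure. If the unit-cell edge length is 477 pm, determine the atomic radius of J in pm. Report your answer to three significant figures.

In an FCC lattice, atoms touch along the face diagonal, so √2·a = 4r.
r = √2·a/4 = 1.4142 × 477 / 4 = 169 pm.

169 pm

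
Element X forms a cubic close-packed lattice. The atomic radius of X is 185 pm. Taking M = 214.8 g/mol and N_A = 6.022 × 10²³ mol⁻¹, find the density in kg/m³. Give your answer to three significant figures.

9960 kg/m³

In an FCC lattice, atoms touch along the face diagonal, so √2·a = 4r, giving a = 523.3 pm = 5.233 × 10^-8 cm.
With Z = 4, ρ = Z·M/(N_A·a³) = 4 × 214.8 / (6.022 × 10²³ × 1.433 × 10^-22) = 9.959 g/cm³ = 9960 kg/m³.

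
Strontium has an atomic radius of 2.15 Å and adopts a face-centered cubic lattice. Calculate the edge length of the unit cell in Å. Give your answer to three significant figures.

In an FCC lattice, atoms touch along the face diagonal, so √2·a = 4r.
a = 4r/√2 = 4 × 2.15 / 1.4142 = 6.08 Å.

6.08 Å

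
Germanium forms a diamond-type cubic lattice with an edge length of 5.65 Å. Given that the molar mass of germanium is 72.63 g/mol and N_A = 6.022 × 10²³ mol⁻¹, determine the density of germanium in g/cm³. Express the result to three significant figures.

A diamond cubic unit cell contains Z = 8 atoms.
Cell volume: a³ = (5.65 Å)³ = (5.650 × 10^-8 cm)³ = 1.804 × 10^-22 cm³.
ρ = Z·M/(N_A·a³) = 8 × 72.63 / (6.022 × 10²³ × 1.804 × 10^-22) = 5.350 g/cm³.

5.35 g/cm³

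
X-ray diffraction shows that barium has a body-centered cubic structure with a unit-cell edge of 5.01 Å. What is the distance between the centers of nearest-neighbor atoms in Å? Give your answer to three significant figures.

4.34 Å

In a BCC structure, atoms touch along the body diagonal, so √3·a = 4r; the nearest-neighbor distance equals 2r = 0.8660·a.
d = 0.8660 × 5.01 = 4.34 Å.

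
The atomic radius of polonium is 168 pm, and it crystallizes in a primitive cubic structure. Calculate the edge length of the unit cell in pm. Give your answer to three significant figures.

336 pm

In a simple cubic lattice, atoms touch along the cell edge, so a = 2r.
a = 2r = 2 × 168 = 336 pm.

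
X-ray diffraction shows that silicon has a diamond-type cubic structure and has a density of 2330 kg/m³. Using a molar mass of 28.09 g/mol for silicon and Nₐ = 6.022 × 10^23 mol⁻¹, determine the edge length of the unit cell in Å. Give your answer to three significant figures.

5.43 Å

With Z = 8 atoms per diamond cubic cell, a³ = Z·M/(N_A·ρ) = 8 × 28.09 / (6.022 × 10²³ × 2.330 g/cm³) = 1.602 × 10^-22 cm³.
a = (1.602 × 10^-22)^(1/3) = 5.431 × 10^-8 cm = 5.43 Å.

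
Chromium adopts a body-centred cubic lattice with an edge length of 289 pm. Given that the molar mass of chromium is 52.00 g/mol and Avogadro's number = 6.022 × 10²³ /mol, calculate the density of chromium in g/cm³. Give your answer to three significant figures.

7.15 g/cm³

A BCC unit cell contains Z = 2 atoms.
Cell volume: a³ = (289 pm)³ = (2.890 × 10^-8 cm)³ = 2.414 × 10^-23 cm³.
ρ = Z·M/(N_A·a³) = 2 × 52.00 / (6.022 × 10²³ × 2.414 × 10^-23) = 7.155 g/cm³.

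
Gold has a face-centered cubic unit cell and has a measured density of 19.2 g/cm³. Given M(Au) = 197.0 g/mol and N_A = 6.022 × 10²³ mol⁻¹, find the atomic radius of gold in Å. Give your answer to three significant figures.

1.44 Å

For an FCC cell (Z = 4), a³ = Z·M/(N_A·ρ) = 4 × 197.0 / (6.022 × 10²³ × 19.20) = 6.815 × 10^-23 cm³, so a = 4.085 × 10^-8 cm = 4.085 Å.
Atoms touch along the face diagonal, so √2·a = 4r, so r = 0.3536 × a = 1.44 Å.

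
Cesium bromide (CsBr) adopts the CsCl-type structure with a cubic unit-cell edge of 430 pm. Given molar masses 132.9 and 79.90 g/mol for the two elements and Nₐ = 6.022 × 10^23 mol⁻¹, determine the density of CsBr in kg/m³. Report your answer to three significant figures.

The CsCl-type structure contains Z = 1 formula unit per cell; M(CsBr) = 132.9 + 79.90 = 212.8 g/mol.
a³ = (4.300 × 10^-8 cm)³ = 7.951 × 10^-23 cm³.
ρ = 1 × 212.8 / (6.022 × 10²³ × 7.951 × 10^-23) = 4.445 g/cm³ = 4440 kg/m³.

4440 kg/m³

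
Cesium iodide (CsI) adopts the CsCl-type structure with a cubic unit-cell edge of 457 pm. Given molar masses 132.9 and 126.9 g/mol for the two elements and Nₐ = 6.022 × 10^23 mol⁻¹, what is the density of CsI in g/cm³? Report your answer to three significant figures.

4.52 g/cm³

The CsCl-type structure contains Z = 1 formula unit per cell; M(CsI) = 132.9 + 126.9 = 259.8 g/mol.
a³ = (4.570 × 10^-8 cm)³ = 9.544 × 10^-23 cm³.
ρ = 1 × 259.8 / (6.022 × 10²³ × 9.544 × 10^-23) = 4.520 g/cm³.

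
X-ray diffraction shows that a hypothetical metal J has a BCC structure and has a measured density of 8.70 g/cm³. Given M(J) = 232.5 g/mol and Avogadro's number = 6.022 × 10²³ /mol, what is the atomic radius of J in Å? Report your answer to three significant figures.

1.93 Å

For a BCC cell (Z = 2), a³ = Z·M/(N_A·ρ) = 2 × 232.5 / (6.022 × 10²³ × 8.700) = 8.876 × 10^-23 cm³, so a = 4.461 × 10^-8 cm = 4.461 Å.
Atoms touch along the body diagonal, so √3·a = 4r, so r = 0.4330 × a = 1.93 Å.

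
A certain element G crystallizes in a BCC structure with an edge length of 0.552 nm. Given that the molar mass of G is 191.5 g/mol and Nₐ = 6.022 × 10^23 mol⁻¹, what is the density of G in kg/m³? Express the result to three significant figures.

A BCC unit cell contains Z = 2 atoms.
Cell volume: a³ = (0.552 nm)³ = (5.520 × 10^-8 cm)³ = 1.682 × 10^-22 cm³.
ρ = Z·M/(N_A·a³) = 2 × 191.5 / (6.022 × 10²³ × 1.682 × 10^-22) = 3.781 g/cm³ = 3780 kg/m³.

3780 kg/m³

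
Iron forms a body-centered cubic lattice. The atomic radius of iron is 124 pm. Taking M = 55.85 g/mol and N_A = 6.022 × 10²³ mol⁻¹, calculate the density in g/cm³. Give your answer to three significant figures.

In a BCC lattice, atoms touch along the body diagonal, so √3·a = 4r, giving a = 286.4 pm = 2.864 × 10^-8 cm.
With Z = 2, ρ = Z·M/(N_A·a³) = 2 × 55.85 / (6.022 × 10²³ × 2.348 × 10^-23) = 7.899 g/cm³.

7.90 g/cm³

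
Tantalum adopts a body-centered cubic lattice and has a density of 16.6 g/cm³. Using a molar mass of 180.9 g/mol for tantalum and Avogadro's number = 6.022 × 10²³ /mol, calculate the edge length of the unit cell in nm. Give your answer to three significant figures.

0.331 nm

With Z = 2 atoms per BCC cell, a³ = Z·M/(N_A·ρ) = 2 × 180.9 / (6.022 × 10²³ × 16.60 g/cm³) = 3.619 × 10^-23 cm³.
a = (3.619 × 10^-23)^(1/3) = 3.308 × 10^-8 cm = 0.331 nm.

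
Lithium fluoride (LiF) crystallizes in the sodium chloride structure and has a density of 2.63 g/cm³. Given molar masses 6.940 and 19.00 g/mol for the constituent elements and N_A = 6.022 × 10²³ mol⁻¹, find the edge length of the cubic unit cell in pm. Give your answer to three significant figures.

403 pm

M(LiF) = 25.94 g/mol; Z = 4 formula units per cell.
a³ = Z·M/(N_A·ρ) = 4 × 25.94 / (6.022 × 10²³ × 2.63) = 6.551 × 10^-23 cm³, so a = 4.031 × 10^-8 cm = 403 pm.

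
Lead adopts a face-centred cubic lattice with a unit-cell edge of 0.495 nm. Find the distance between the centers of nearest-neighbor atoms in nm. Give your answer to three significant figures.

In an FCC structure, atoms touch along the face diagonal, so √2·a = 4r; the nearest-neighbor distance equals 2r = 0.7071·a.
d = 0.7071 × 0.495 = 0.350 nm.

0.350 nm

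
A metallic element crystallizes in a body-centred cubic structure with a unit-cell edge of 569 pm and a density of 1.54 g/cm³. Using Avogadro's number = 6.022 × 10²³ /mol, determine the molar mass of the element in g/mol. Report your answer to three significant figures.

85.4 g/mol

A BCC cell has Z = 2 atoms; a = 5.690 × 10^-8 cm.
M = ρ·N_A·a³/Z = 1.54 × 6.022 × 10²³ × 1.842 × 10^-22 / 2 = 85.4 g/mol.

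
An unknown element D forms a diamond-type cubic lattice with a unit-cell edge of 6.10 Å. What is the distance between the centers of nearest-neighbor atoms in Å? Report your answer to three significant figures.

In a diamond cubic structure, nearest neighbors lie along the body diagonal with √3·a = 8r; the nearest-neighbor distance equals 2r = 0.4330·a.
d = 0.4330 × 6.10 = 2.64 Å.

2.64 Å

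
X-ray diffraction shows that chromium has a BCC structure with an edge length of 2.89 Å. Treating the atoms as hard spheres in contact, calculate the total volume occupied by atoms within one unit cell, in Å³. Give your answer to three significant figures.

In a BCC lattice atoms touch along the body diagonal, so √3·a = 4r, so r = 0.4330a = 1.251 Å.
V_atoms = Z × (4/3)πr³ = 2 × (4/3)π × (1.251)³ = 16.4 Å³.

16.4 Å³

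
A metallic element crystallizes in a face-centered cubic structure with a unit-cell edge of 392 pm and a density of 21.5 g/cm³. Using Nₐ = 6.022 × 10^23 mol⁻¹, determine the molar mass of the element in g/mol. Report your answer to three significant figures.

195 g/mol

An FCC cell has Z = 4 atoms; a = 3.920 × 10^-8 cm.
M = ρ·N_A·a³/Z = 21.5 × 6.022 × 10²³ × 6.024 × 10^-23 / 4 = 195 g/mol.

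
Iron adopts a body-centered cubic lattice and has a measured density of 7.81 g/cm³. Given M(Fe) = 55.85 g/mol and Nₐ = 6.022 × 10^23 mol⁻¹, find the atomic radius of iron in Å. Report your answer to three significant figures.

1.24 Å

For a BCC cell (Z = 2), a³ = Z·M/(N_A·ρ) = 2 × 55.85 / (6.022 × 10²³ × 7.810) = 2.375 × 10^-23 cm³, so a = 2.874 × 10^-8 cm = 2.874 Å.
Atoms touch along the body diagonal, so √3·a = 4r, so r = 0.4330 × a = 1.24 Å.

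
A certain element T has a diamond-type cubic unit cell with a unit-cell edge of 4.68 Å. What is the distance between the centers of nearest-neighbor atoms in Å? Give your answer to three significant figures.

2.03 Å

In a diamond cubic structure, nearest neighbors lie along the body diagonal with √3·a = 8r; the nearest-neighbor distance equals 2r = 0.4330·a.
d = 0.4330 × 4.68 = 2.03 Å.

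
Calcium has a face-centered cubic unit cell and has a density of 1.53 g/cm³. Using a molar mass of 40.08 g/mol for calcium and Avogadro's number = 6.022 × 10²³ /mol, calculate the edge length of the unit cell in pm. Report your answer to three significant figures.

558 pm

With Z = 4 atoms per FCC cell, a³ = Z·M/(N_A·ρ) = 4 × 40.08 / (6.022 × 10²³ × 1.530 g/cm³) = 1.740 × 10^-22 cm³.
a = (1.740 × 10^-22)^(1/3) = 5.583 × 10^-8 cm = 558 pm.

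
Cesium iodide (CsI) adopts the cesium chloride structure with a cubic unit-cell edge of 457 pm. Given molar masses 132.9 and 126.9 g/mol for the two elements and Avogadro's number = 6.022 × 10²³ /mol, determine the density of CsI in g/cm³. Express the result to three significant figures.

The cesium chloride structure contains Z = 1 formula unit per cell; M(CsI) = 132.9 + 126.9 = 259.8 g/mol.
a³ = (4.570 × 10^-8 cm)³ = 9.544 × 10^-23 cm³.
ρ = 1 × 259.8 / (6.022 × 10²³ × 9.544 × 10^-23) = 4.520 g/cm³.

4.52 g/cm³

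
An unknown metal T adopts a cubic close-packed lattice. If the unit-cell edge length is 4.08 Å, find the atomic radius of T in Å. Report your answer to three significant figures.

In an FCC lattice, atoms touch along the face diagonal, so √2·a = 4r.
r = √2·a/4 = 1.4142 × 4.08 / 4 = 1.44 Å.

1.44 Å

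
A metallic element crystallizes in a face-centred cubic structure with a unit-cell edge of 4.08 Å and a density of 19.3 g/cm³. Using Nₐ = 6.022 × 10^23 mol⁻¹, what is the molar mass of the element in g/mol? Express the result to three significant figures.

197 g/mol

An FCC cell has Z = 4 atoms; a = 4.080 × 10^-8 cm.
M = ρ·N_A·a³/Z = 19.3 × 6.022 × 10²³ × 6.792 × 10^-23 / 4 = 197 g/mol.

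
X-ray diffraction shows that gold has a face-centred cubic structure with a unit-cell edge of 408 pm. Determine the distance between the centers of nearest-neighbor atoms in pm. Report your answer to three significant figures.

288 pm

In an FCC structure, atoms touch along the face diagonal, so √2·a = 4r; the nearest-neighbor distance equals 2r = 0.7071·a.
d = 0.7071 × 408 = 288 pm.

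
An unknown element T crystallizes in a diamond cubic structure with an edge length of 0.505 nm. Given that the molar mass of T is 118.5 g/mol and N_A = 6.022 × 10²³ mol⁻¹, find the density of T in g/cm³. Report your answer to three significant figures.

A diamond cubic unit cell contains Z = 8 atoms.
Cell volume: a³ = (0.505 nm)³ = (5.050 × 10^-8 cm)³ = 1.288 × 10^-22 cm³.
ρ = Z·M/(N_A·a³) = 8 × 118.5 / (6.022 × 10²³ × 1.288 × 10^-22) = 12.22 g/cm³.

12.2 g/cm³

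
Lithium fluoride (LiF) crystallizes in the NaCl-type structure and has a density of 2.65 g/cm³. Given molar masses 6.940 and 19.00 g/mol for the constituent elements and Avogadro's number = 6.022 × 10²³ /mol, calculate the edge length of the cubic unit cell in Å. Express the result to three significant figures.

4.02 Å

M(LiF) = 25.94 g/mol; Z = 4 formula units per cell.
a³ = Z·M/(N_A·ρ) = 4 × 25.94 / (6.022 × 10²³ × 2.65) = 6.502 × 10^-23 cm³, so a = 4.021 × 10^-8 cm = 4.02 Å.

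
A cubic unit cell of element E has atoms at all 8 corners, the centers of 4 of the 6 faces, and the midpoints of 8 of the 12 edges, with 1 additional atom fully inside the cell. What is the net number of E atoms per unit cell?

6

Corner atoms are shared by 8 cells (1/8 each), face atoms by 2 (1/2 each), edge atoms by 4 (1/4 each), interior atoms are unshared.
Net atoms = 8 × 1/8 + 4 × 1/2 + 8 × 1/4 + 1 = 1 + 2 + 2 + 1 = 6.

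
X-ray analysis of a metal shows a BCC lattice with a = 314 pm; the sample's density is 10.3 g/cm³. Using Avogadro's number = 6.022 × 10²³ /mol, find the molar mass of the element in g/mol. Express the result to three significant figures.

A BCC cell has Z = 2 atoms; a = 3.140 × 10^-8 cm.
M = ρ·N_A·a³/Z = 10.3 × 6.022 × 10²³ × 3.096 × 10^-23 / 2 = 96.0 g/mol.

96.0 g/mol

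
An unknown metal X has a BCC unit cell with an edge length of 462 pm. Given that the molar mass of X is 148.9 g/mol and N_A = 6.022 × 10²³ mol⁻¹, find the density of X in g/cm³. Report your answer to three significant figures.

5.01 g/cm³

A BCC unit cell contains Z = 2 atoms.
Cell volume: a³ = (462 pm)³ = (4.620 × 10^-8 cm)³ = 9.861 × 10^-23 cm³.
ρ = Z·M/(N_A·a³) = 2 × 148.9 / (6.022 × 10²³ × 9.861 × 10^-23) = 5.015 g/cm³.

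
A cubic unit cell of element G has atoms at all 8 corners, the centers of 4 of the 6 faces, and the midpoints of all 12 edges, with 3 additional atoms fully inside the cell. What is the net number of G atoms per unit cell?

9

Corner atoms are shared by 8 cells (1/8 each), face atoms by 2 (1/2 each), edge atoms by 4 (1/4 each), interior atoms are unshared.
Net atoms = 8 × 1/8 + 4 × 1/2 + 12 × 1/4 + 3 = 1 + 2 + 3 + 3 = 9.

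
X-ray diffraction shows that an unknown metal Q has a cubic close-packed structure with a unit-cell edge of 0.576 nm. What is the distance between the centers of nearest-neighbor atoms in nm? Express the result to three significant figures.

In an FCC structure, atoms touch along the face diagonal, so √2·a = 4r; the nearest-neighbor distance equals 2r = 0.7071·a.
d = 0.7071 × 0.576 = 0.407 nm.

0.407 nm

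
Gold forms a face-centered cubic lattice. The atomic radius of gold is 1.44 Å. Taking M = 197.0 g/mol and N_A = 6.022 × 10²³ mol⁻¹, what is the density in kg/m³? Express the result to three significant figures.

19400 kg/m³

In an FCC lattice, atoms touch along the face diagonal, so √2·a = 4r, giving a = 4.073 Å = 4.073 × 10^-8 cm.
With Z = 4, ρ = Z·M/(N_A·a³) = 4 × 197.0 / (6.022 × 10²³ × 6.757 × 10^-23) = 19.37 g/cm³ = 19400 kg/m³.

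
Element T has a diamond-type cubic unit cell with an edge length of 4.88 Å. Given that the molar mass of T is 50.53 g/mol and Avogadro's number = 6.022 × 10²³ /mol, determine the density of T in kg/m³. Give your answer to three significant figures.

5780 kg/m³

A diamond cubic unit cell contains Z = 8 atoms.
Cell volume: a³ = (4.88 Å)³ = (4.880 × 10^-8 cm)³ = 1.162 × 10^-22 cm³.
ρ = Z·M/(N_A·a³) = 8 × 50.53 / (6.022 × 10²³ × 1.162 × 10^-22) = 5.776 g/cm³ = 5780 kg/m³.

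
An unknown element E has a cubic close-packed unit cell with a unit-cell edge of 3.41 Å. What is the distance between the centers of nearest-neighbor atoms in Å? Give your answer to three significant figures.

In an FCC structure, atoms touch along the face diagonal, so √2·a = 4r; the nearest-neighbor distance equals 2r = 0.7071·a.
d = 0.7071 × 3.41 = 2.41 Å.

2.41 Å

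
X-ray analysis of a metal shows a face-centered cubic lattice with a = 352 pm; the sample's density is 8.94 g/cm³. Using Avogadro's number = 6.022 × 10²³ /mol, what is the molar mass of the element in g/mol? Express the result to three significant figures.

An FCC cell has Z = 4 atoms; a = 3.520 × 10^-8 cm.
M = ρ·N_A·a³/Z = 8.94 × 6.022 × 10²³ × 4.361 × 10^-23 / 4 = 58.7 g/mol.

58.7 g/mol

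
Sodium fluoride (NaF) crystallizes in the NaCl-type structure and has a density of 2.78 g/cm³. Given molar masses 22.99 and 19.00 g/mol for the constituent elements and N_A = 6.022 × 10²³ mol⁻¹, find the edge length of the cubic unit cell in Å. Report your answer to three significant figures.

4.65 Å

M(NaF) = 41.99 g/mol; Z = 4 formula units per cell.
a³ = Z·M/(N_A·ρ) = 4 × 41.99 / (6.022 × 10²³ × 2.78) = 1.003 × 10^-22 cm³, so a = 4.647 × 10^-8 cm = 4.65 Å.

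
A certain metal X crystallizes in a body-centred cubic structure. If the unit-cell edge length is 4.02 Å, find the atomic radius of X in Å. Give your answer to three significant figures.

In a BCC lattice, atoms touch along the body diagonal, so √3·a = 4r.
r = √3·a/4 = 1.7321 × 4.02 / 4 = 1.74 Å.

1.74 Å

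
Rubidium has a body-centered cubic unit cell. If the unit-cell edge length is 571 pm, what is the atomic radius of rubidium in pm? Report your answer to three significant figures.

247 pm

In a BCC lattice, atoms touch along the body diagonal, so √3·a = 4r.
r = √3·a/4 = 1.7321 × 571 / 4 = 247 pm.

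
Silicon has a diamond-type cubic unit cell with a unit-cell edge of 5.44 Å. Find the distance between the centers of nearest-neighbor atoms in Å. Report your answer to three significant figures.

2.36 Å

In a diamond cubic structure, nearest neighbors lie along the body diagonal with √3·a = 8r; the nearest-neighbor distance equals 2r = 0.4330·a.
d = 0.4330 × 5.44 = 2.36 Å.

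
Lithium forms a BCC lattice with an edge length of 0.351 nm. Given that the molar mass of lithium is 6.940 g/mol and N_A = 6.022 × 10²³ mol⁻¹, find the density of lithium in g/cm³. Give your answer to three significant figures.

0.533 g/cm³

A BCC unit cell contains Z = 2 atoms.
Cell volume: a³ = (0.351 nm)³ = (3.510 × 10^-8 cm)³ = 4.324 × 10^-23 cm³.
ρ = Z·M/(N_A·a³) = 2 × 6.940 / (6.022 × 10²³ × 4.324 × 10^-23) = 0.5330 g/cm³.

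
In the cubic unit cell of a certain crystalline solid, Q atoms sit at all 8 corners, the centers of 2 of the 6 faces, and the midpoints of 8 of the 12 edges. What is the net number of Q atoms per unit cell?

4

Corner atoms are shared by 8 cells (1/8 each), face atoms by 2 (1/2 each), edge atoms by 4 (1/4 each).
Net atoms = 8 × 1/8 + 2 × 1/2 + 8 × 1/4 = 1 + 1 + 2 = 4.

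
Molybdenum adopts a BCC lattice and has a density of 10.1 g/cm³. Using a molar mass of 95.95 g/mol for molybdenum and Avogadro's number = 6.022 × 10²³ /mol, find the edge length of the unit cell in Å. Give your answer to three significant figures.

3.16 Å

With Z = 2 atoms per BCC cell, a³ = Z·M/(N_A·ρ) = 2 × 95.95 / (6.022 × 10²³ × 10.10 g/cm³) = 3.155 × 10^-23 cm³.
a = (3.155 × 10^-23)^(1/3) = 3.160 × 10^-8 cm = 3.16 Å.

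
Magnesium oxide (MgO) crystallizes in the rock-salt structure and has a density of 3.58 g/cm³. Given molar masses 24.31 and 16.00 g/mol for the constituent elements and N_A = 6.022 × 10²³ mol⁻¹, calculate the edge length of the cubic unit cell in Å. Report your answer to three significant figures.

4.21 Å

M(MgO) = 40.31 g/mol; Z = 4 formula units per cell.
a³ = Z·M/(N_A·ρ) = 4 × 40.31 / (6.022 × 10²³ × 3.58) = 7.479 × 10^-23 cm³, so a = 4.213 × 10^-8 cm = 4.21 Å.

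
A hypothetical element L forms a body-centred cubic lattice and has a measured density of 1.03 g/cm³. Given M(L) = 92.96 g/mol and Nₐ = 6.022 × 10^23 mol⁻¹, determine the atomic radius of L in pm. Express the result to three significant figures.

290 pm

For a BCC cell (Z = 2), a³ = Z·M/(N_A·ρ) = 2 × 92.96 / (6.022 × 10²³ × 1.030) = 2.997 × 10^-22 cm³, so a = 6.692 × 10^-8 cm = 669.2 pm.
Atoms touch along the body diagonal, so √3·a = 4r, so r = 0.4330 × a = 290 pm.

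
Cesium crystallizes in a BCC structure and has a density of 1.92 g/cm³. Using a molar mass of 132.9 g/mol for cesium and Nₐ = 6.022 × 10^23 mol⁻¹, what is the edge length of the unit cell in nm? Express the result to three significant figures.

0.613 nm

With Z = 2 atoms per BCC cell, a³ = Z·M/(N_A·ρ) = 2 × 132.9 / (6.022 × 10²³ × 1.920 g/cm³) = 2.299 × 10^-22 cm³.
a = (2.299 × 10^-22)^(1/3) = 6.126 × 10^-8 cm = 0.613 nm.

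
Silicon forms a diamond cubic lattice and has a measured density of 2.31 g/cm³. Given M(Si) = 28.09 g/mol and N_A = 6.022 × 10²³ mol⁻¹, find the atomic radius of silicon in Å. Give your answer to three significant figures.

1.18 Å

For a diamond cubic cell (Z = 8), a³ = Z·M/(N_A·ρ) = 8 × 28.09 / (6.022 × 10²³ × 2.310) = 1.615 × 10^-22 cm³, so a = 5.446 × 10^-8 cm = 5.446 Å.
Nearest neighbors lie along the body diagonal with √3·a = 8r, so r = 0.2165 × a = 1.18 Å.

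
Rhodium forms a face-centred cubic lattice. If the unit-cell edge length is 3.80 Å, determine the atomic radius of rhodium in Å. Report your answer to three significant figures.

1.34 Å

In an FCC lattice, atoms touch along the face diagonal, so √2·a = 4r.
r = √2·a/4 = 1.4142 × 3.80 / 4 = 1.34 Å.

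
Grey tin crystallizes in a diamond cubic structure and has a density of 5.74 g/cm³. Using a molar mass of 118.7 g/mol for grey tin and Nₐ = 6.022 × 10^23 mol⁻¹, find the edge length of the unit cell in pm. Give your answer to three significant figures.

650 pm

With Z = 8 atoms per diamond cubic cell, a³ = Z·M/(N_A·ρ) = 8 × 118.7 / (6.022 × 10²³ × 5.740 g/cm³) = 2.747 × 10^-22 cm³.
a = (2.747 × 10^-22)^(1/3) = 6.501 × 10^-8 cm = 650 pm.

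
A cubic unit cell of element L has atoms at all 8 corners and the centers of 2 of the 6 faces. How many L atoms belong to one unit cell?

2

Corner atoms are shared by 8 cells (1/8 each), face atoms by 2 (1/2 each).
Net atoms = 8 × 1/8 + 2 × 1/2 = 1 + 1 = 2.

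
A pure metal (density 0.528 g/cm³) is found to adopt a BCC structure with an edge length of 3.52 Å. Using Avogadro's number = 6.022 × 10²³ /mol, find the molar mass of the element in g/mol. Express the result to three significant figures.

A BCC cell has Z = 2 atoms; a = 3.520 × 10^-8 cm.
M = ρ·N_A·a³/Z = 0.528 × 6.022 × 10²³ × 4.361 × 10^-23 / 2 = 6.93 g/mol.

6.93 g/mol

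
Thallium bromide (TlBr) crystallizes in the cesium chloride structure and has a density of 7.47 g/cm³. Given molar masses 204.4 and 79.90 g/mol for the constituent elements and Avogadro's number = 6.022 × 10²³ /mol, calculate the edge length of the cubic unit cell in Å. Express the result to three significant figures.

M(TlBr) = 284.3 g/mol; Z = 1 formula unit per cell.
a³ = Z·M/(N_A·ρ) = 1 × 284.3 / (6.022 × 10²³ × 7.47) = 6.320 × 10^-23 cm³, so a = 3.983 × 10^-8 cm = 3.98 Å.

3.98 Å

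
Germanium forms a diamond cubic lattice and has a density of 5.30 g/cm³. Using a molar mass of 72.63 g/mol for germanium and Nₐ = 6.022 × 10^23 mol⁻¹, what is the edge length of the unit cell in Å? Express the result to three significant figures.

5.67 Å

With Z = 8 atoms per diamond cubic cell, a³ = Z·M/(N_A·ρ) = 8 × 72.63 / (6.022 × 10²³ × 5.300 g/cm³) = 1.820 × 10^-22 cm³.
a = (1.820 × 10^-22)^(1/3) = 5.668 × 10^-8 cm = 5.67 Å.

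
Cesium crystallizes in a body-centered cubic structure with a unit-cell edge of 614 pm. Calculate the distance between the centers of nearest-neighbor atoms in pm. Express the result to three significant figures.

532 pm

In a BCC structure, atoms touch along the body diagonal, so √3·a = 4r; the nearest-neighbor distance equals 2r = 0.8660·a.
d = 0.8660 × 614 = 532 pm.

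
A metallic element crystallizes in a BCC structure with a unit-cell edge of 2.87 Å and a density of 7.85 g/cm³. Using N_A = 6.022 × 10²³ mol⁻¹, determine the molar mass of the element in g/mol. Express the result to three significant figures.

55.9 g/mol

A BCC cell has Z = 2 atoms; a = 2.870 × 10^-8 cm.
M = ρ·N_A·a³/Z = 7.85 × 6.022 × 10²³ × 2.364 × 10^-23 / 2 = 55.9 g/mol.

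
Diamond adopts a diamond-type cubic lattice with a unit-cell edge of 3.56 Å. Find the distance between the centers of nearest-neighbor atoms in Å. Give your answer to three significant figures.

In a diamond cubic structure, nearest neighbors lie along the body diagonal with √3·a = 8r; the nearest-neighbor distance equals 2r = 0.4330·a.
d = 0.4330 × 3.56 = 1.54 Å.

1.54 Å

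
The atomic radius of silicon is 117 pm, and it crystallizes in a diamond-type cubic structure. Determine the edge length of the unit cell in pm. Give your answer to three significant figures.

540 pm

In a diamond cubic lattice, nearest neighbors lie along the body diagonal with √3·a = 8r.
a = 8r/√3 = 8 × 117 / 1.7321 = 540 pm.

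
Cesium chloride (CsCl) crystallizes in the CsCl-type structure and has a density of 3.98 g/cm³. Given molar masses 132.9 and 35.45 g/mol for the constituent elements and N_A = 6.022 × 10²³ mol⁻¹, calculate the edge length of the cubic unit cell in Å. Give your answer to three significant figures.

M(CsCl) = 168.35 g/mol; Z = 1 formula unit per cell.
a³ = Z·M/(N_A·ρ) = 1 × 168.35 / (6.022 × 10²³ × 3.98) = 7.024 × 10^-23 cm³, so a = 4.126 × 10^-8 cm = 4.13 Å.

4.13 Å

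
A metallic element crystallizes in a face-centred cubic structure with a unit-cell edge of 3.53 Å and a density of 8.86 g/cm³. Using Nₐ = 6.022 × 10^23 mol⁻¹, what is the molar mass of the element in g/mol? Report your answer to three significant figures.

An FCC cell has Z = 4 atoms; a = 3.530 × 10^-8 cm.
M = ρ·N_A·a³/Z = 8.86 × 6.022 × 10²³ × 4.399 × 10^-23 / 4 = 58.7 g/mol.

58.7 g/mol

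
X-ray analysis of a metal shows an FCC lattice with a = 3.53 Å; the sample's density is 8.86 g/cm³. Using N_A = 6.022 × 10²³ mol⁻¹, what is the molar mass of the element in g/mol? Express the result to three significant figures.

58.7 g/mol

An FCC cell has Z = 4 atoms; a = 3.530 × 10^-8 cm.
M = ρ·N_A·a³/Z = 8.86 × 6.022 × 10²³ × 4.399 × 10^-23 / 4 = 58.7 g/mol.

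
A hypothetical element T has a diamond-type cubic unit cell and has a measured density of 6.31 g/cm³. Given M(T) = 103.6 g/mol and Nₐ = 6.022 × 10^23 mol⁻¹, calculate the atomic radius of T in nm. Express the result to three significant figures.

For a diamond cubic cell (Z = 8), a³ = Z·M/(N_A·ρ) = 8 × 103.6 / (6.022 × 10²³ × 6.310) = 2.181 × 10^-22 cm³, so a = 6.019 × 10^-8 cm = 0.6019 nm.
Nearest neighbors lie along the body diagonal with √3·a = 8r, so r = 0.2165 × a = 0.130 nm.

0.130 nm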